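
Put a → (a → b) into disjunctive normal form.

¬a ∨ b

a → (a → b)
= ¬a ∨ (a → b)
= ¬a ∨ ¬a ∨ b
= ¬a ∨ b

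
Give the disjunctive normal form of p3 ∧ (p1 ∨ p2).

(p3 ∧ p1) ∨ (p3 ∧ p2)

p3 ∧ (p1 ∨ p2)
≡ (p3 ∧ p1) ∨ (p3 ∧ p2)   [distribute ∧ over ∨]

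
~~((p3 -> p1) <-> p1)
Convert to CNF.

p3 | p1

~~((p3 -> p1) <-> p1)
≡ ~~(((p3 -> p1) -> p1) & (p1 -> (p3 -> p1)))   [eliminate <->]
≡ ~~((~(p3 -> p1) | p1) & (p1 -> (p3 -> p1)))   [eliminate ->]
≡ ~~((~(~p3 | p1) | p1) & (p1 -> (p3 -> p1)))   [eliminate ->]
≡ ~~((~(~p3 | p1) | p1) & (~p1 | (p3 -> p1)))   [eliminate ->]
≡ ~~((~(~p3 | p1) | p1) & (~p1 | ~p3 | p1))   [eliminate ->]
≡ (~(~p3 | p1) | p1) & (~p1 | ~p3 | p1)   [double negation]
≡ ((~~p3 & ~p1) | p1) & (~p1 | ~p3 | p1)   [De Morgan]
≡ ((p3 & ~p1) | p1) & (~p1 | ~p3 | p1)   [double negation]
≡ (p3 | p1) & (~p1 | p1) & (~p1 | ~p3 | p1)   [distribute | over &]
≡ p3 | p1   [simplify]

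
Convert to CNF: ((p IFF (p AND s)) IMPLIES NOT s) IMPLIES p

s OR p

((p IFF (p AND s)) IMPLIES NOT s) IMPLIES p
≡ NOT ((p IFF (p AND s)) IMPLIES NOT s) OR p   [eliminate IMPLIES]
≡ NOT (NOT (p IFF (p AND s)) OR NOT s) OR p   [eliminate IMPLIES]
≡ NOT (NOT ((p IMPLIES (p AND s)) AND ((p AND s) IMPLIES p)) OR NOT s) OR p   [eliminate IFF]
≡ NOT (NOT ((NOT p OR (p AND s)) AND ((p AND s) IMPLIES p)) OR NOT s) OR p   [eliminate IMPLIES]
≡ NOT (NOT ((NOT p OR (p AND s)) AND (NOT (p AND s) OR p)) OR NOT s) OR p   [eliminate IMPLIES]
≡ (NOT NOT ((NOT p OR (p AND s)) AND (NOT (p AND s) OR p)) AND NOT NOT s) OR p   [De Morgan]
≡ ((NOT p OR (p AND s)) AND (NOT (p AND s) OR p) AND NOT NOT s) OR p   [double negation]
≡ ((NOT p OR (p AND s)) AND (NOT p OR NOT s OR p) AND NOT NOT s) OR p   [De Morgan]
≡ ((NOT p OR (p AND s)) AND (NOT p OR NOT s OR p) AND s) OR p   [double negation]
≡ (NOT p OR p OR p) AND (NOT p OR s OR p) AND (NOT p OR NOT s OR p OR p) AND (s OR p)   [distribute OR over AND]
≡ s OR p   [simplify]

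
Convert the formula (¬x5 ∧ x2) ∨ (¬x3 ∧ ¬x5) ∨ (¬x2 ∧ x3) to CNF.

(¬x5 ∨ ¬x2) ∧ (¬x5 ∨ x3)

(¬x5 ∧ x2) ∨ (¬x3 ∧ ¬x5) ∨ (¬x2 ∧ x3)
⇔ (¬x5 ∨ ¬x3 ∨ ¬x2) ∧ (¬x5 ∨ ¬x3 ∨ x3) ∧ (¬x5 ∨ ¬x5 ∨ ¬x2) ∧ (¬x5 ∨ ¬x5 ∨ x3) ∧ (x2 ∨ ¬x3 ∨ ¬x2) ∧ (x2 ∨ ¬x3 ∨ x3) ∧ (x2 ∨ ¬x5 ∨ ¬x2) ∧ (x2 ∨ ¬x5 ∨ x3)   — distribute ∨ over ∧
⇔ (¬x5 ∨ ¬x2) ∧ (¬x5 ∨ x3)   — simplify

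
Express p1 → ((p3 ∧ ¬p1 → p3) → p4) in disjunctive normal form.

¬p1 ∨ p4

p1 → ((p3 ∧ ¬p1 → p3) → p4)
≡ ¬p1 ∨ ((p3 ∧ ¬p1 → p3) → p4)   — eliminate →
≡ ¬p1 ∨ ¬(p3 ∧ ¬p1 → p3) ∨ p4   — eliminate →
≡ ¬p1 ∨ ¬(¬(p3 ∧ ¬p1) ∨ p3) ∨ p4   — eliminate →
≡ ¬p1 ∨ ¬¬(p3 ∧ ¬p1) ∧ ¬p3 ∨ p4   — De Morgan
≡ ¬p1 ∨ p3 ∧ ¬p1 ∧ ¬p3 ∨ p4   — double negation
≡ ¬p1 ∨ p4   — simplify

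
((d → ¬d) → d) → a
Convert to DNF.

((d → ¬d) → d) → a
≡ ¬((d → ¬d) → d) ∨ a   [eliminate →]
≡ ¬(¬(d → ¬d) ∨ d) ∨ a   [eliminate →]
≡ ¬(¬(¬d ∨ ¬d) ∨ d) ∨ a   [eliminate →]
≡ (¬¬(¬d ∨ ¬d) ∧ ¬d) ∨ a   [De Morgan]
≡ ((¬d ∨ ¬d) ∧ ¬d) ∨ a   [double negation]
≡ (¬d ∧ ¬d) ∨ (¬d ∧ ¬d) ∨ a   [distribute ∧ over ∨]
≡ ¬d ∨ a   [simplify]

¬d ∨ a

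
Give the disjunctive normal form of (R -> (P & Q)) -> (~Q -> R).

Q | R

(R -> (P & Q)) -> (~Q -> R)
= ~(R -> (P & Q)) | (~Q -> R)
= ~(~R | (P & Q)) | (~Q -> R)
= ~(~R | (P & Q)) | ~~Q | R
= (~~R & ~(P & Q)) | ~~Q | R
= (R & ~(P & Q)) | ~~Q | R
= (R & (~P | ~Q)) | ~~Q | R
= (R & (~P | ~Q)) | Q | R
= (R & ~P) | (R & ~Q) | Q | R
= Q | R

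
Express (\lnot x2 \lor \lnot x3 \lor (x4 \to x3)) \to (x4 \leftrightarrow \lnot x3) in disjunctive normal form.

(\lnot x2 \lor \lnot x3 \lor (x4 \to x3)) \to (x4 \leftrightarrow \lnot x3)
⇔ \lnot (\lnot x2 \lor \lnot x3 \lor (x4 \to x3)) \lor (x4 \leftrightarrow \lnot x3)   (eliminate \to)
⇔ \lnot (\lnot x2 \lor \lnot x3 \lor \lnot x4 \lor x3) \lor (x4 \leftrightarrow \lnot x3)   (eliminate \to)
⇔ \lnot (\lnot x2 \lor \lnot x3 \lor \lnot x4 \lor x3) \lor ((x4 \to \lnot x3) \land (\lnot x3 \to x4))   (eliminate \leftrightarrow)
⇔ \lnot (\lnot x2 \lor \lnot x3 \lor \lnot x4 \lor x3) \lor ((\lnot x4 \lor \lnot x3) \land (\lnot x3 \to x4))   (eliminate \to)
⇔ \lnot (\lnot x2 \lor \lnot x3 \lor \lnot x4 \lor x3) \lor ((\lnot x4 \lor \lnot x3) \land (\lnot \lnot x3 \lor x4))   (eliminate \to)
⇔ (\lnot \lnot x2 \land \lnot \lnot x3 \land \lnot \lnot x4 \land \lnot x3) \lor ((\lnot x4 \lor \lnot x3) \land (\lnot \lnot x3 \lor x4))   (De Morgan)
⇔ (x2 \land \lnot \lnot x3 \land \lnot \lnot x4 \land \lnot x3) \lor ((\lnot x4 \lor \lnot x3) \land (\lnot \lnot x3 \lor x4))   (double negation)
⇔ (x2 \land x3 \land \lnot \lnot x4 \land \lnot x3) \lor ((\lnot x4 \lor \lnot x3) \land (\lnot \lnot x3 \lor x4))   (double negation)
⇔ (x2 \land x3 \land x4 \land \lnot x3) \lor ((\lnot x4 \lor \lnot x3) \land (\lnot \lnot x3 \lor x4))   (double negation)
⇔ (x2 \land x3 \land x4 \land \lnot x3) \lor ((\lnot x4 \lor \lnot x3) \land (x3 \lor x4))   (double negation)
⇔ (x2 \land x3 \land x4 \land \lnot x3) \lor (\lnot x4 \land x3) \lor (\lnot x4 \land x4) \lor (\lnot x3 \land x3) \lor (\lnot x3 \land x4)   (distribute \land over \lor)
⇔ (\lnot x4 \land x3) \lor (\lnot x3 \land x4)   (simplify)

(\lnot x4 \land x3) \lor (\lnot x3 \land x4)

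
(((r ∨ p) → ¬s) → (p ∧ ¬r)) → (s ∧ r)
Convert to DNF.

(¬r ∧ ¬p) ∨ (¬s ∧ ¬p) ∨ (¬s ∧ r) ∨ (s ∧ r)

(((r ∨ p) → ¬s) → (p ∧ ¬r)) → (s ∧ r)
≡ ¬(((r ∨ p) → ¬s) → (p ∧ ¬r)) ∨ (s ∧ r)   (eliminate →)
≡ ¬(¬((r ∨ p) → ¬s) ∨ (p ∧ ¬r)) ∨ (s ∧ r)   (eliminate →)
≡ ¬(¬(¬(r ∨ p) ∨ ¬s) ∨ (p ∧ ¬r)) ∨ (s ∧ r)   (eliminate →)
≡ (¬¬(¬(r ∨ p) ∨ ¬s) ∧ ¬(p ∧ ¬r)) ∨ (s ∧ r)   (De Morgan)
≡ ((¬(r ∨ p) ∨ ¬s) ∧ ¬(p ∧ ¬r)) ∨ (s ∧ r)   (double negation)
≡ (((¬r ∧ ¬p) ∨ ¬s) ∧ ¬(p ∧ ¬r)) ∨ (s ∧ r)   (De Morgan)
≡ (((¬r ∧ ¬p) ∨ ¬s) ∧ (¬p ∨ ¬¬r)) ∨ (s ∧ r)   (De Morgan)
≡ (((¬r ∧ ¬p) ∨ ¬s) ∧ (¬p ∨ r)) ∨ (s ∧ r)   (double negation)
≡ (¬r ∧ ¬p ∧ ¬p) ∨ (¬r ∧ ¬p ∧ r) ∨ (¬s ∧ ¬p) ∨ (¬s ∧ r) ∨ (s ∧ r)   (distribute ∧ over ∨)
≡ (¬r ∧ ¬p) ∨ (¬s ∧ ¬p) ∨ (¬s ∧ r) ∨ (s ∧ r)   (simplify)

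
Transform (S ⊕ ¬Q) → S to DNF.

(S ⊕ ¬Q) → S
≡ ¬(S ⊕ ¬Q) ∨ S   [eliminate →]
≡ ¬((S ∧ ¬¬Q) ∨ (¬S ∧ ¬Q)) ∨ S   [expand ⊕]
≡ (¬(S ∧ ¬¬Q) ∧ ¬(¬S ∧ ¬Q)) ∨ S   [De Morgan]
≡ ((¬S ∨ ¬¬¬Q) ∧ ¬(¬S ∧ ¬Q)) ∨ S   [De Morgan]
≡ ((¬S ∨ ¬Q) ∧ ¬(¬S ∧ ¬Q)) ∨ S   [double negation]
≡ ((¬S ∨ ¬Q) ∧ (¬¬S ∨ ¬¬Q)) ∨ S   [De Morgan]
≡ ((¬S ∨ ¬Q) ∧ (S ∨ ¬¬Q)) ∨ S   [double negation]
≡ ((¬S ∨ ¬Q) ∧ (S ∨ Q)) ∨ S   [double negation]
≡ (¬S ∧ S) ∨ (¬S ∧ Q) ∨ (¬Q ∧ S) ∨ (¬Q ∧ Q) ∨ S   [distribute ∧ over ∨]
≡ (¬S ∧ Q) ∨ S   [simplify]

(¬S ∧ Q) ∨ S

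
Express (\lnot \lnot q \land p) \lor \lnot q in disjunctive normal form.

(\lnot \lnot q \land p) \lor \lnot q
⇔ (q \land p) \lor \lnot q

(q \land p) \lor \lnot q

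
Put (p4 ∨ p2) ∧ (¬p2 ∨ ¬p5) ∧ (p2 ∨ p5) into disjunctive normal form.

(p4 ∧ ¬p2 ∧ p5) ∨ (p2 ∧ ¬p5)

(p4 ∨ p2) ∧ (¬p2 ∨ ¬p5) ∧ (p2 ∨ p5)
= (p4 ∧ ¬p2 ∧ p2) ∨ (p4 ∧ ¬p2 ∧ p5) ∨ (p4 ∧ ¬p5 ∧ p2) ∨ (p4 ∧ ¬p5 ∧ p5) ∨ (p2 ∧ ¬p2 ∧ p2) ∨ (p2 ∧ ¬p2 ∧ p5) ∨ (p2 ∧ ¬p5 ∧ p2) ∨ (p2 ∧ ¬p5 ∧ p5)   [distribute ∧ over ∨]
= (p4 ∧ ¬p2 ∧ p5) ∨ (p2 ∧ ¬p5)   [simplify]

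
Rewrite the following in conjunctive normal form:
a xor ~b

a xor ~b
≡ (a | ~b) & ~(a & ~b)   [expand xor]
≡ (a | ~b) & (~a | ~~b)   [De Morgan]
≡ (a | ~b) & (~a | b)   [double negation]

(a | ~b) & (~a | b)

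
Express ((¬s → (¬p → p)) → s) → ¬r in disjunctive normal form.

((¬s → (¬p → p)) → s) → ¬r
≡ ¬((¬s → (¬p → p)) → s) ∨ ¬r
≡ ¬(¬(¬s → (¬p → p)) ∨ s) ∨ ¬r
≡ ¬(¬(¬¬s ∨ (¬p → p)) ∨ s) ∨ ¬r
≡ ¬(¬(¬¬s ∨ ¬¬p ∨ p) ∨ s) ∨ ¬r
≡ (¬¬(¬¬s ∨ ¬¬p ∨ p) ∧ ¬s) ∨ ¬r
≡ ((¬¬s ∨ ¬¬p ∨ p) ∧ ¬s) ∨ ¬r
≡ ((s ∨ ¬¬p ∨ p) ∧ ¬s) ∨ ¬r
≡ ((s ∨ p ∨ p) ∧ ¬s) ∨ ¬r
≡ (s ∧ ¬s) ∨ (p ∧ ¬s) ∨ (p ∧ ¬s) ∨ ¬r
≡ (p ∧ ¬s) ∨ ¬r

(p ∧ ¬s) ∨ ¬r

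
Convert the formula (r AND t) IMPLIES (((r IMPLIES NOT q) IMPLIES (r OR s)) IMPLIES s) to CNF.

NOT r OR NOT t OR s

(r AND t) IMPLIES (((r IMPLIES NOT q) IMPLIES (r OR s)) IMPLIES s)
= NOT (r AND t) OR (((r IMPLIES NOT q) IMPLIES (r OR s)) IMPLIES s)
= NOT (r AND t) OR NOT ((r IMPLIES NOT q) IMPLIES (r OR s)) OR s
= NOT (r AND t) OR NOT (NOT (r IMPLIES NOT q) OR r OR s) OR s
= NOT (r AND t) OR NOT (NOT (NOT r OR NOT q) OR r OR s) OR s
= NOT r OR NOT t OR NOT (NOT (NOT r OR NOT q) OR r OR s) OR s
= NOT r OR NOT t OR (NOT NOT (NOT r OR NOT q) AND NOT r AND NOT s) OR s
= NOT r OR NOT t OR ((NOT r OR NOT q) AND NOT r AND NOT s) OR s
= (NOT r OR NOT t OR NOT r OR NOT q OR s) AND (NOT r OR NOT t OR NOT r OR s) AND (NOT r OR NOT t OR NOT s OR s)
= NOT r OR NOT t OR s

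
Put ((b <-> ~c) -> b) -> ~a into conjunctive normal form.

((b <-> ~c) -> b) -> ~a
= ~((b <-> ~c) -> b) | ~a   [eliminate ->]
= ~(~(b <-> ~c) | b) | ~a   [eliminate ->]
= ~(~((b -> ~c) & (~c -> b)) | b) | ~a   [eliminate <->]
= ~(~((~b | ~c) & (~c -> b)) | b) | ~a   [eliminate ->]
= ~(~((~b | ~c) & (~~c | b)) | b) | ~a   [eliminate ->]
= (~~((~b | ~c) & (~~c | b)) & ~b) | ~a   [De Morgan]
= ((~b | ~c) & (~~c | b) & ~b) | ~a   [double negation]
= ((~b | ~c) & (c | b) & ~b) | ~a   [double negation]
= (~b | ~c | ~a) & (c | b | ~a) & (~b | ~a)   [distribute | over &]
= (c | b | ~a) & (~b | ~a)   [simplify]

(c | b | ~a) & (~b | ~a)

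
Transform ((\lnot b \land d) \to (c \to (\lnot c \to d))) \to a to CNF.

((\lnot b \land d) \to (c \to (\lnot c \to d))) \to a
= \lnot ((\lnot b \land d) \to (c \to (\lnot c \to d))) \lor a
= \lnot (\lnot (\lnot b \land d) \lor (c \to (\lnot c \to d))) \lor a
= \lnot (\lnot (\lnot b \land d) \lor \lnot c \lor (\lnot c \to d)) \lor a
= \lnot (\lnot (\lnot b \land d) \lor \lnot c \lor \lnot \lnot c \lor d) \lor a
= (\lnot \lnot (\lnot b \land d) \land \lnot \lnot c \land \lnot \lnot \lnot c \land \lnot d) \lor a
= (\lnot b \land d \land \lnot \lnot c \land \lnot \lnot \lnot c \land \lnot d) \lor a
= (\lnot b \land d \land c \land \lnot \lnot \lnot c \land \lnot d) \lor a
= (\lnot b \land d \land c \land \lnot c \land \lnot d) \lor a
= (\lnot b \lor a) \land (d \lor a) \land (c \lor a) \land (\lnot c \lor a) \land (\lnot d \lor a)

(\lnot b \lor a) \land (d \lor a) \land (c \lor a) \land (\lnot c \lor a) \land (\lnot d \lor a)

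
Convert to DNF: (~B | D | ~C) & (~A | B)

(~B & ~A) | (D & ~A) | (D & B) | (~C & ~A) | (~C & B)

(~B | D | ~C) & (~A | B)
≡ (~B & ~A) | (~B & B) | (D & ~A) | (D & B) | (~C & ~A) | (~C & B)   (distribute & over |)
≡ (~B & ~A) | (D & ~A) | (D & B) | (~C & ~A) | (~C & B)   (simplify)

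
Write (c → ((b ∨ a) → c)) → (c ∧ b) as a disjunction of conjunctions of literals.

(c → ((b ∨ a) → c)) → (c ∧ b)
⇔ ¬(c → ((b ∨ a) → c)) ∨ (c ∧ b)
⇔ ¬(¬c ∨ ((b ∨ a) → c)) ∨ (c ∧ b)
⇔ ¬(¬c ∨ ¬(b ∨ a) ∨ c) ∨ (c ∧ b)
⇔ (¬¬c ∧ ¬¬(b ∨ a) ∧ ¬c) ∨ (c ∧ b)
⇔ (c ∧ ¬¬(b ∨ a) ∧ ¬c) ∨ (c ∧ b)
⇔ (c ∧ (b ∨ a) ∧ ¬c) ∨ (c ∧ b)
⇔ (c ∧ b ∧ ¬c) ∨ (c ∧ a ∧ ¬c) ∨ (c ∧ b)
⇔ c ∧ b

c ∧ b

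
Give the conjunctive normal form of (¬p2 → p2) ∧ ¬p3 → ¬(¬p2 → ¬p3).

(¬p2 → p2) ∧ ¬p3 → ¬(¬p2 → ¬p3)
≡ ¬((¬p2 → p2) ∧ ¬p3) ∨ ¬(¬p2 → ¬p3)   (eliminate →)
≡ ¬((¬¬p2 ∨ p2) ∧ ¬p3) ∨ ¬(¬p2 → ¬p3)   (eliminate →)
≡ ¬((¬¬p2 ∨ p2) ∧ ¬p3) ∨ ¬(¬¬p2 ∨ ¬p3)   (eliminate →)
≡ ¬(¬¬p2 ∨ p2) ∨ ¬¬p3 ∨ ¬(¬¬p2 ∨ ¬p3)   (De Morgan)
≡ ¬¬¬p2 ∧ ¬p2 ∨ ¬¬p3 ∨ ¬(¬¬p2 ∨ ¬p3)   (De Morgan)
≡ ¬p2 ∧ ¬p2 ∨ ¬¬p3 ∨ ¬(¬¬p2 ∨ ¬p3)   (double negation)
≡ ¬p2 ∧ ¬p2 ∨ p3 ∨ ¬(¬¬p2 ∨ ¬p3)   (double negation)
≡ ¬p2 ∧ ¬p2 ∨ p3 ∨ ¬¬¬p2 ∧ ¬¬p3   (De Morgan)
≡ ¬p2 ∧ ¬p2 ∨ p3 ∨ ¬p2 ∧ ¬¬p3   (double negation)
≡ ¬p2 ∧ ¬p2 ∨ p3 ∨ ¬p2 ∧ p3   (double negation)
≡ (¬p2 ∨ p3 ∨ ¬p2) ∧ (¬p2 ∨ p3 ∨ p3) ∧ (¬p2 ∨ p3 ∨ ¬p2) ∧ (¬p2 ∨ p3 ∨ p3)   (distribute ∨ over ∧)
≡ ¬p2 ∨ p3   (simplify)

¬p2 ∨ p3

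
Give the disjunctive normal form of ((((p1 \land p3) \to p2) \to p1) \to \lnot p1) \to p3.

((((p1 \land p3) \to p2) \to p1) \to \lnot p1) \to p3
⇔ \lnot ((((p1 \land p3) \to p2) \to p1) \to \lnot p1) \lor p3   (eliminate \to)
⇔ \lnot (\lnot (((p1 \land p3) \to p2) \to p1) \lor \lnot p1) \lor p3   (eliminate \to)
⇔ \lnot (\lnot (\lnot ((p1 \land p3) \to p2) \lor p1) \lor \lnot p1) \lor p3   (eliminate \to)
⇔ \lnot (\lnot (\lnot (\lnot (p1 \land p3) \lor p2) \lor p1) \lor \lnot p1) \lor p3   (eliminate \to)
⇔ (\lnot \lnot (\lnot (\lnot (p1 \land p3) \lor p2) \lor p1) \land \lnot \lnot p1) \lor p3   (De Morgan)
⇔ ((\lnot (\lnot (p1 \land p3) \lor p2) \lor p1) \land \lnot \lnot p1) \lor p3   (double negation)
⇔ (((\lnot \lnot (p1 \land p3) \land \lnot p2) \lor p1) \land \lnot \lnot p1) \lor p3   (De Morgan)
⇔ (((p1 \land p3 \land \lnot p2) \lor p1) \land \lnot \lnot p1) \lor p3   (double negation)
⇔ (((p1 \land p3 \land \lnot p2) \lor p1) \land p1) \lor p3   (double negation)
⇔ (p1 \land p3 \land \lnot p2 \land p1) \lor (p1 \land p1) \lor p3   (distribute \land over \lor)
⇔ p1 \lor p3   (simplify)

p1 \lor p3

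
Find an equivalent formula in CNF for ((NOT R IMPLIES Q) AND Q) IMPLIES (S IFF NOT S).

(NOT Q OR NOT S) AND (NOT Q OR S)

((NOT R IMPLIES Q) AND Q) IMPLIES (S IFF NOT S)
= NOT ((NOT R IMPLIES Q) AND Q) OR (S IFF NOT S)   — eliminate IMPLIES
= NOT ((NOT NOT R OR Q) AND Q) OR (S IFF NOT S)   — eliminate IMPLIES
= NOT ((NOT NOT R OR Q) AND Q) OR ((S IMPLIES NOT S) AND (NOT S IMPLIES S))   — eliminate IFF
= NOT ((NOT NOT R OR Q) AND Q) OR ((NOT S OR NOT S) AND (NOT S IMPLIES S))   — eliminate IMPLIES
= NOT ((NOT NOT R OR Q) AND Q) OR ((NOT S OR NOT S) AND (NOT NOT S OR S))   — eliminate IMPLIES
= NOT (NOT NOT R OR Q) OR NOT Q OR ((NOT S OR NOT S) AND (NOT NOT S OR S))   — De Morgan
= (NOT NOT NOT R AND NOT Q) OR NOT Q OR ((NOT S OR NOT S) AND (NOT NOT S OR S))   — De Morgan
= (NOT R AND NOT Q) OR NOT Q OR ((NOT S OR NOT S) AND (NOT NOT S OR S))   — double negation
= (NOT R AND NOT Q) OR NOT Q OR ((NOT S OR NOT S) AND (S OR S))   — double negation
= (NOT R OR NOT Q OR NOT S OR NOT S) AND (NOT R OR NOT Q OR S OR S) AND (NOT Q OR NOT Q OR NOT S OR NOT S) AND (NOT Q OR NOT Q OR S OR S)   — distribute OR over AND
= (NOT Q OR NOT S) AND (NOT Q OR S)   — simplify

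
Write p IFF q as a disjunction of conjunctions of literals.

(NOT p AND NOT q) OR (q AND p)

p IFF q
⇔ (p IMPLIES q) AND (q IMPLIES p)   (eliminate IFF)
⇔ (NOT p OR q) AND (q IMPLIES p)   (eliminate IMPLIES)
⇔ (NOT p OR q) AND (NOT q OR p)   (eliminate IMPLIES)
⇔ (NOT p AND NOT q) OR (NOT p AND p) OR (q AND NOT q) OR (q AND p)   (distribute AND over OR)
⇔ (NOT p AND NOT q) OR (q AND p)   (simplify)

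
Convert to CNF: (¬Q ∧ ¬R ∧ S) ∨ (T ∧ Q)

(¬Q ∧ ¬R ∧ S) ∨ (T ∧ Q)
≡ (¬Q ∨ T) ∧ (¬Q ∨ Q) ∧ (¬R ∨ T) ∧ (¬R ∨ Q) ∧ (S ∨ T) ∧ (S ∨ Q)   (distribute ∨ over ∧)
≡ (¬Q ∨ T) ∧ (¬R ∨ T) ∧ (¬R ∨ Q) ∧ (S ∨ T) ∧ (S ∨ Q)   (simplify)

(¬Q ∨ T) ∧ (¬R ∨ T) ∧ (¬R ∨ Q) ∧ (S ∨ T) ∧ (S ∨ Q)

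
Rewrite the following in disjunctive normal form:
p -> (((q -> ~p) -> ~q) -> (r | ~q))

p -> (((q -> ~p) -> ~q) -> (r | ~q))
≡ ~p | (((q -> ~p) -> ~q) -> (r | ~q))   — eliminate ->
≡ ~p | ~((q -> ~p) -> ~q) | r | ~q   — eliminate ->
≡ ~p | ~(~(q -> ~p) | ~q) | r | ~q   — eliminate ->
≡ ~p | ~(~(~q | ~p) | ~q) | r | ~q   — eliminate ->
≡ ~p | (~~(~q | ~p) & ~~q) | r | ~q   — De Morgan
≡ ~p | ((~q | ~p) & ~~q) | r | ~q   — double negation
≡ ~p | ((~q | ~p) & q) | r | ~q   — double negation
≡ ~p | (~q & q) | (~p & q) | r | ~q   — distribute & over |
≡ ~p | r | ~q   — simplify

~p | r | ~q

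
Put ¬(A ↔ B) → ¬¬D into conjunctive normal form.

(¬A ∨ B ∨ D) ∧ (¬B ∨ A ∨ D)

¬(A ↔ B) → ¬¬D
≡ ¬¬(A ↔ B) ∨ ¬¬D   — eliminate →
≡ ¬¬((A → B) ∧ (B → A)) ∨ ¬¬D   — eliminate ↔
≡ ¬¬((¬A ∨ B) ∧ (B → A)) ∨ ¬¬D   — eliminate →
≡ ¬¬((¬A ∨ B) ∧ (¬B ∨ A)) ∨ ¬¬D   — eliminate →
≡ ((¬A ∨ B) ∧ (¬B ∨ A)) ∨ ¬¬D   — double negation
≡ ((¬A ∨ B) ∧ (¬B ∨ A)) ∨ D   — double negation
≡ (¬A ∨ B ∨ D) ∧ (¬B ∨ A ∨ D)   — distribute ∨ over ∧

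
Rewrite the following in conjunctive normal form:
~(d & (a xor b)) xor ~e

(~d | ~a | b | ~e) & (~d | ~b | a | ~e) & (d | e) & (a | b | e) & (~a | ~b | e)

~(d & (a xor b)) xor ~e
≡ (~(d & (a xor b)) | ~e) & ~(~(d & (a xor b)) & ~e)   [expand xor]
≡ (~(d & (a | b) & ~(a & b)) | ~e) & ~(~(d & (a xor b)) & ~e)   [expand xor]
≡ (~(d & (a | b) & ~(a & b)) | ~e) & ~(~(d & (a | b) & ~(a & b)) & ~e)   [expand xor]
≡ (~d | ~(a | b) | ~~(a & b) | ~e) & ~(~(d & (a | b) & ~(a & b)) & ~e)   [De Morgan]
≡ (~d | (~a & ~b) | ~~(a & b) | ~e) & ~(~(d & (a | b) & ~(a & b)) & ~e)   [De Morgan]
≡ (~d | (~a & ~b) | (a & b) | ~e) & ~(~(d & (a | b) & ~(a & b)) & ~e)   [double negation]
≡ (~d | (~a & ~b) | (a & b) | ~e) & (~~(d & (a | b) & ~(a & b)) | ~~e)   [De Morgan]
≡ (~d | (~a & ~b) | (a & b) | ~e) & ((d & (a | b) & ~(a & b)) | ~~e)   [double negation]
≡ (~d | (~a & ~b) | (a & b) | ~e) & ((d & (a | b) & (~a | ~b)) | ~~e)   [De Morgan]
≡ (~d | (~a & ~b) | (a & b) | ~e) & ((d & (a | b) & (~a | ~b)) | e)   [double negation]
≡ (~d | ~a | a | ~e) & (~d | ~a | b | ~e) & (~d | ~b | a | ~e) & (~d | ~b | b | ~e) & (d | e) & (a | b | e) & (~a | ~b | e)   [distribute | over &]
≡ (~d | ~a | b | ~e) & (~d | ~b | a | ~e) & (d | e) & (a | b | e) & (~a | ~b | e)   [simplify]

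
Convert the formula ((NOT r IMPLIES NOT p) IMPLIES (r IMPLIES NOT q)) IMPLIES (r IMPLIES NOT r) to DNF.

((NOT r IMPLIES NOT p) IMPLIES (r IMPLIES NOT q)) IMPLIES (r IMPLIES NOT r)
≡ NOT ((NOT r IMPLIES NOT p) IMPLIES (r IMPLIES NOT q)) OR (r IMPLIES NOT r)   [eliminate IMPLIES]
≡ NOT (NOT (NOT r IMPLIES NOT p) OR (r IMPLIES NOT q)) OR (r IMPLIES NOT r)   [eliminate IMPLIES]
≡ NOT (NOT (NOT NOT r OR NOT p) OR (r IMPLIES NOT q)) OR (r IMPLIES NOT r)   [eliminate IMPLIES]
≡ NOT (NOT (NOT NOT r OR NOT p) OR NOT r OR NOT q) OR (r IMPLIES NOT r)   [eliminate IMPLIES]
≡ NOT (NOT (NOT NOT r OR NOT p) OR NOT r OR NOT q) OR NOT r OR NOT r   [eliminate IMPLIES]
≡ (NOT NOT (NOT NOT r OR NOT p) AND NOT NOT r AND NOT NOT q) OR NOT r OR NOT r   [De Morgan]
≡ ((NOT NOT r OR NOT p) AND NOT NOT r AND NOT NOT q) OR NOT r OR NOT r   [double negation]
≡ ((r OR NOT p) AND NOT NOT r AND NOT NOT q) OR NOT r OR NOT r   [double negation]
≡ ((r OR NOT p) AND r AND NOT NOT q) OR NOT r OR NOT r   [double negation]
≡ ((r OR NOT p) AND r AND q) OR NOT r OR NOT r   [double negation]
≡ (r AND r AND q) OR (NOT p AND r AND q) OR NOT r OR NOT r   [distribute AND over OR]
≡ (r AND q) OR NOT r   [simplify]

(r AND q) OR NOT r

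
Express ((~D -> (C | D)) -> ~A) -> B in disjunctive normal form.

((~D -> (C | D)) -> ~A) -> B
≡ ~((~D -> (C | D)) -> ~A) | B
≡ ~(~(~D -> (C | D)) | ~A) | B
≡ ~(~(~~D | C | D) | ~A) | B
≡ (~~(~~D | C | D) & ~~A) | B
≡ ((~~D | C | D) & ~~A) | B
≡ ((D | C | D) & ~~A) | B
≡ ((D | C | D) & A) | B
≡ (D & A) | (C & A) | (D & A) | B
≡ (D & A) | (C & A) | B

(D & A) | (C & A) | B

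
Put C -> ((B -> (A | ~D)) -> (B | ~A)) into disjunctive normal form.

~C | B | ~A

C -> ((B -> (A | ~D)) -> (B | ~A))
≡ ~C | ((B -> (A | ~D)) -> (B | ~A))   — eliminate ->
≡ ~C | ~(B -> (A | ~D)) | B | ~A   — eliminate ->
≡ ~C | ~(~B | A | ~D) | B | ~A   — eliminate ->
≡ ~C | (~~B & ~A & ~~D) | B | ~A   — De Morgan
≡ ~C | (B & ~A & ~~D) | B | ~A   — double negation
≡ ~C | (B & ~A & D) | B | ~A   — double negation
≡ ~C | B | ~A   — simplify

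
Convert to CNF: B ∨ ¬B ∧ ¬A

B ∨ ¬A

B ∨ ¬B ∧ ¬A
⇔ (B ∨ ¬B) ∧ (B ∨ ¬A)   — distribute ∨ over ∧
⇔ B ∨ ¬A   — simplify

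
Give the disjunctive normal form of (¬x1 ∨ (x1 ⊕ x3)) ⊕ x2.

(¬x1 ∧ ¬x2) ∨ (x1 ∧ ¬x3 ∧ ¬x2) ∨ (x1 ∧ x3 ∧ x2)

(¬x1 ∨ (x1 ⊕ x3)) ⊕ x2
≡ ((¬x1 ∨ (x1 ⊕ x3)) ∧ ¬x2) ∨ (¬(¬x1 ∨ (x1 ⊕ x3)) ∧ x2)   — expand ⊕
≡ ((¬x1 ∨ (x1 ∧ ¬x3) ∨ (¬x1 ∧ x3)) ∧ ¬x2) ∨ (¬(¬x1 ∨ (x1 ⊕ x3)) ∧ x2)   — expand ⊕
≡ ((¬x1 ∨ (x1 ∧ ¬x3) ∨ (¬x1 ∧ x3)) ∧ ¬x2) ∨ (¬(¬x1 ∨ (x1 ∧ ¬x3) ∨ (¬x1 ∧ x3)) ∧ x2)   — expand ⊕
≡ ((¬x1 ∨ (x1 ∧ ¬x3) ∨ (¬x1 ∧ x3)) ∧ ¬x2) ∨ (¬¬x1 ∧ ¬(x1 ∧ ¬x3) ∧ ¬(¬x1 ∧ x3) ∧ x2)   — De Morgan
≡ ((¬x1 ∨ (x1 ∧ ¬x3) ∨ (¬x1 ∧ x3)) ∧ ¬x2) ∨ (x1 ∧ ¬(x1 ∧ ¬x3) ∧ ¬(¬x1 ∧ x3) ∧ x2)   — double negation
≡ ((¬x1 ∨ (x1 ∧ ¬x3) ∨ (¬x1 ∧ x3)) ∧ ¬x2) ∨ (x1 ∧ (¬x1 ∨ ¬¬x3) ∧ ¬(¬x1 ∧ x3) ∧ x2)   — De Morgan
≡ ((¬x1 ∨ (x1 ∧ ¬x3) ∨ (¬x1 ∧ x3)) ∧ ¬x2) ∨ (x1 ∧ (¬x1 ∨ x3) ∧ ¬(¬x1 ∧ x3) ∧ x2)   — double negation
≡ ((¬x1 ∨ (x1 ∧ ¬x3) ∨ (¬x1 ∧ x3)) ∧ ¬x2) ∨ (x1 ∧ (¬x1 ∨ x3) ∧ (¬¬x1 ∨ ¬x3) ∧ x2)   — De Morgan
≡ ((¬x1 ∨ (x1 ∧ ¬x3) ∨ (¬x1 ∧ x3)) ∧ ¬x2) ∨ (x1 ∧ (¬x1 ∨ x3) ∧ (x1 ∨ ¬x3) ∧ x2)   — double negation
≡ (¬x1 ∧ ¬x2) ∨ (x1 ∧ ¬x3 ∧ ¬x2) ∨ (¬x1 ∧ x3 ∧ ¬x2) ∨ (x1 ∧ ¬x1 ∧ x1 ∧ x2) ∨ (x1 ∧ ¬x1 ∧ ¬x3 ∧ x2) ∨ (x1 ∧ x3 ∧ x1 ∧ x2) ∨ (x1 ∧ x3 ∧ ¬x3 ∧ x2)   — distribute ∧ over ∨
≡ (¬x1 ∧ ¬x2) ∨ (x1 ∧ ¬x3 ∧ ¬x2) ∨ (x1 ∧ x3 ∧ x2)   — simplify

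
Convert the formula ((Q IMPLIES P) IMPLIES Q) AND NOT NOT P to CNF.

((Q IMPLIES P) IMPLIES Q) AND NOT NOT P
≡ (NOT (Q IMPLIES P) OR Q) AND NOT NOT P   (eliminate IMPLIES)
≡ (NOT (NOT Q OR P) OR Q) AND NOT NOT P   (eliminate IMPLIES)
≡ ((NOT NOT Q AND NOT P) OR Q) AND NOT NOT P   (De Morgan)
≡ ((Q AND NOT P) OR Q) AND NOT NOT P   (double negation)
≡ ((Q AND NOT P) OR Q) AND P   (double negation)
≡ (Q OR Q) AND (NOT P OR Q) AND P   (distribute OR over AND)
≡ Q AND P   (simplify)

Q AND P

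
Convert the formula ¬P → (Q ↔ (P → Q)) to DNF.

P ∨ Q

¬P → (Q ↔ (P → Q))
= ¬¬P ∨ (Q ↔ (P → Q))   (eliminate →)
= ¬¬P ∨ ((Q → (P → Q)) ∧ ((P → Q) → Q))   (eliminate ↔)
= ¬¬P ∨ ((¬Q ∨ (P → Q)) ∧ ((P → Q) → Q))   (eliminate →)
= ¬¬P ∨ ((¬Q ∨ ¬P ∨ Q) ∧ ((P → Q) → Q))   (eliminate →)
= ¬¬P ∨ ((¬Q ∨ ¬P ∨ Q) ∧ (¬(P → Q) ∨ Q))   (eliminate →)
= ¬¬P ∨ ((¬Q ∨ ¬P ∨ Q) ∧ (¬(¬P ∨ Q) ∨ Q))   (eliminate →)
= P ∨ ((¬Q ∨ ¬P ∨ Q) ∧ (¬(¬P ∨ Q) ∨ Q))   (double negation)
= P ∨ ((¬Q ∨ ¬P ∨ Q) ∧ ((¬¬P ∧ ¬Q) ∨ Q))   (De Morgan)
= P ∨ ((¬Q ∨ ¬P ∨ Q) ∧ ((P ∧ ¬Q) ∨ Q))   (double negation)
= P ∨ (¬Q ∧ P ∧ ¬Q) ∨ (¬Q ∧ Q) ∨ (¬P ∧ P ∧ ¬Q) ∨ (¬P ∧ Q) ∨ (Q ∧ P ∧ ¬Q) ∨ (Q ∧ Q)   (distribute ∧ over ∨)
= P ∨ Q   (simplify)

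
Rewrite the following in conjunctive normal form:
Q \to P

Q \to P
= \lnot Q \lor P   (eliminate \to)

\lnot Q \lor P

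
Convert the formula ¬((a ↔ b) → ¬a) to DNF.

¬((a ↔ b) → ¬a)
≡ ¬(¬(a ↔ b) ∨ ¬a)   [eliminate →]
≡ ¬(¬((a → b) ∧ (b → a)) ∨ ¬a)   [eliminate ↔]
≡ ¬(¬((¬a ∨ b) ∧ (b → a)) ∨ ¬a)   [eliminate →]
≡ ¬(¬((¬a ∨ b) ∧ (¬b ∨ a)) ∨ ¬a)   [eliminate →]
≡ ¬¬((¬a ∨ b) ∧ (¬b ∨ a)) ∧ ¬¬a   [De Morgan]
≡ (¬a ∨ b) ∧ (¬b ∨ a) ∧ ¬¬a   [double negation]
≡ (¬a ∨ b) ∧ (¬b ∨ a) ∧ a   [double negation]
≡ (¬a ∧ ¬b ∧ a) ∨ (¬a ∧ a ∧ a) ∨ (b ∧ ¬b ∧ a) ∨ (b ∧ a ∧ a)   [distribute ∧ over ∨]
≡ b ∧ a   [simplify]

b ∧ a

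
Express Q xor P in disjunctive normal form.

Q xor P
⇔ (Q & ~P) | (~Q & P)   [expand xor]

(Q & ~P) | (~Q & P)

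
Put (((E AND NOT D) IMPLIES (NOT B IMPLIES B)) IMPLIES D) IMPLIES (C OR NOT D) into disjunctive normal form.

C OR NOT D

(((E AND NOT D) IMPLIES (NOT B IMPLIES B)) IMPLIES D) IMPLIES (C OR NOT D)
≡ NOT (((E AND NOT D) IMPLIES (NOT B IMPLIES B)) IMPLIES D) OR C OR NOT D   [eliminate IMPLIES]
≡ NOT (NOT ((E AND NOT D) IMPLIES (NOT B IMPLIES B)) OR D) OR C OR NOT D   [eliminate IMPLIES]
≡ NOT (NOT (NOT (E AND NOT D) OR (NOT B IMPLIES B)) OR D) OR C OR NOT D   [eliminate IMPLIES]
≡ NOT (NOT (NOT (E AND NOT D) OR NOT NOT B OR B) OR D) OR C OR NOT D   [eliminate IMPLIES]
≡ (NOT NOT (NOT (E AND NOT D) OR NOT NOT B OR B) AND NOT D) OR C OR NOT D   [De Morgan]
≡ ((NOT (E AND NOT D) OR NOT NOT B OR B) AND NOT D) OR C OR NOT D   [double negation]
≡ ((NOT E OR NOT NOT D OR NOT NOT B OR B) AND NOT D) OR C OR NOT D   [De Morgan]
≡ ((NOT E OR D OR NOT NOT B OR B) AND NOT D) OR C OR NOT D   [double negation]
≡ ((NOT E OR D OR B OR B) AND NOT D) OR C OR NOT D   [double negation]
≡ (NOT E AND NOT D) OR (D AND NOT D) OR (B AND NOT D) OR (B AND NOT D) OR C OR NOT D   [distribute AND over OR]
≡ C OR NOT D   [simplify]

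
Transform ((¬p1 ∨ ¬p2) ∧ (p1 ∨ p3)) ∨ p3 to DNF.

((¬p1 ∨ ¬p2) ∧ (p1 ∨ p3)) ∨ p3
⇔ (¬p1 ∧ p1) ∨ (¬p1 ∧ p3) ∨ (¬p2 ∧ p1) ∨ (¬p2 ∧ p3) ∨ p3   [distribute ∧ over ∨]
⇔ (¬p2 ∧ p1) ∨ p3   [simplify]

(¬p2 ∧ p1) ∨ p3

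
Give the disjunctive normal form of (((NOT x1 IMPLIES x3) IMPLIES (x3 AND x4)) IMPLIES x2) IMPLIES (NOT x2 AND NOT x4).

(((NOT x1 IMPLIES x3) IMPLIES (x3 AND x4)) IMPLIES x2) IMPLIES (NOT x2 AND NOT x4)
≡ NOT (((NOT x1 IMPLIES x3) IMPLIES (x3 AND x4)) IMPLIES x2) OR (NOT x2 AND NOT x4)   [eliminate IMPLIES]
≡ NOT (NOT ((NOT x1 IMPLIES x3) IMPLIES (x3 AND x4)) OR x2) OR (NOT x2 AND NOT x4)   [eliminate IMPLIES]
≡ NOT (NOT (NOT (NOT x1 IMPLIES x3) OR (x3 AND x4)) OR x2) OR (NOT x2 AND NOT x4)   [eliminate IMPLIES]
≡ NOT (NOT (NOT (NOT NOT x1 OR x3) OR (x3 AND x4)) OR x2) OR (NOT x2 AND NOT x4)   [eliminate IMPLIES]
≡ (NOT NOT (NOT (NOT NOT x1 OR x3) OR (x3 AND x4)) AND NOT x2) OR (NOT x2 AND NOT x4)   [De Morgan]
≡ ((NOT (NOT NOT x1 OR x3) OR (x3 AND x4)) AND NOT x2) OR (NOT x2 AND NOT x4)   [double negation]
≡ (((NOT NOT NOT x1 AND NOT x3) OR (x3 AND x4)) AND NOT x2) OR (NOT x2 AND NOT x4)   [De Morgan]
≡ (((NOT x1 AND NOT x3) OR (x3 AND x4)) AND NOT x2) OR (NOT x2 AND NOT x4)   [double negation]
≡ (NOT x1 AND NOT x3 AND NOT x2) OR (x3 AND x4 AND NOT x2) OR (NOT x2 AND NOT x4)   [distribute AND over OR]

(NOT x1 AND NOT x3 AND NOT x2) OR (x3 AND x4 AND NOT x2) OR (NOT x2 AND NOT x4)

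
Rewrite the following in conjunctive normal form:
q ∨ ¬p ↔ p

p ∧ (¬p ∨ q)

q ∨ ¬p ↔ p
⇔ (q ∨ ¬p → p) ∧ (p → q ∨ ¬p)   [eliminate ↔]
⇔ (¬(q ∨ ¬p) ∨ p) ∧ (p → q ∨ ¬p)   [eliminate →]
⇔ (¬(q ∨ ¬p) ∨ p) ∧ (¬p ∨ q ∨ ¬p)   [eliminate →]
⇔ (¬q ∧ ¬¬p ∨ p) ∧ (¬p ∨ q ∨ ¬p)   [De Morgan]
⇔ (¬q ∧ p ∨ p) ∧ (¬p ∨ q ∨ ¬p)   [double negation]
⇔ (¬q ∨ p) ∧ (p ∨ p) ∧ (¬p ∨ q ∨ ¬p)   [distribute ∨ over ∧]
⇔ p ∧ (¬p ∨ q)   [simplify]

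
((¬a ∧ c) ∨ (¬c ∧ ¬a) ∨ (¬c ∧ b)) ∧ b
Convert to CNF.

((¬a ∧ c) ∨ (¬c ∧ ¬a) ∨ (¬c ∧ b)) ∧ b
≡ (¬a ∨ ¬c ∨ ¬c) ∧ (¬a ∨ ¬c ∨ b) ∧ (¬a ∨ ¬a ∨ ¬c) ∧ (¬a ∨ ¬a ∨ b) ∧ (c ∨ ¬c ∨ ¬c) ∧ (c ∨ ¬c ∨ b) ∧ (c ∨ ¬a ∨ ¬c) ∧ (c ∨ ¬a ∨ b) ∧ b   [distribute ∨ over ∧]
≡ (¬a ∨ ¬c) ∧ b   [simplify]

(¬a ∨ ¬c) ∧ b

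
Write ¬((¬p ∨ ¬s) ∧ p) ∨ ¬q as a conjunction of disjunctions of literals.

¬((¬p ∨ ¬s) ∧ p) ∨ ¬q
⇔ ¬(¬p ∨ ¬s) ∨ ¬p ∨ ¬q
⇔ (¬¬p ∧ ¬¬s) ∨ ¬p ∨ ¬q
⇔ (p ∧ ¬¬s) ∨ ¬p ∨ ¬q
⇔ (p ∧ s) ∨ ¬p ∨ ¬q
⇔ (p ∨ ¬p ∨ ¬q) ∧ (s ∨ ¬p ∨ ¬q)
⇔ s ∨ ¬p ∨ ¬q

s ∨ ¬p ∨ ¬q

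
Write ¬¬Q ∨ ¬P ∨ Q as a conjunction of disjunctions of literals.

¬¬Q ∨ ¬P ∨ Q
≡ Q ∨ ¬P ∨ Q   [double negation]
≡ Q ∨ ¬P   [simplify]

Q ∨ ¬P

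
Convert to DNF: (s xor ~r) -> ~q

(~s & r) | (~r & s) | ~q

(s xor ~r) -> ~q
⇔ ~(s xor ~r) | ~q
⇔ ~((s & ~~r) | (~s & ~r)) | ~q
⇔ (~(s & ~~r) & ~(~s & ~r)) | ~q
⇔ ((~s | ~~~r) & ~(~s & ~r)) | ~q
⇔ ((~s | ~r) & ~(~s & ~r)) | ~q
⇔ ((~s | ~r) & (~~s | ~~r)) | ~q
⇔ ((~s | ~r) & (s | ~~r)) | ~q
⇔ ((~s | ~r) & (s | r)) | ~q
⇔ (~s & s) | (~s & r) | (~r & s) | (~r & r) | ~q
⇔ (~s & r) | (~r & s) | ~q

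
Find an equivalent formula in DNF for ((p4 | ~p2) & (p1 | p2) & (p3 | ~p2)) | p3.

((p4 | ~p2) & (p1 | p2) & (p3 | ~p2)) | p3
≡ (p4 & p1 & p3) | (p4 & p1 & ~p2) | (p4 & p2 & p3) | (p4 & p2 & ~p2) | (~p2 & p1 & p3) | (~p2 & p1 & ~p2) | (~p2 & p2 & p3) | (~p2 & p2 & ~p2) | p3   (distribute & over |)
≡ (~p2 & p1) | p3   (simplify)

(~p2 & p1) | p3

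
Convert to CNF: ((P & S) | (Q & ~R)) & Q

(P | ~R) & (S | ~R) & Q

((P & S) | (Q & ~R)) & Q
≡ (P | Q) & (P | ~R) & (S | Q) & (S | ~R) & Q
≡ (P | ~R) & (S | ~R) & Q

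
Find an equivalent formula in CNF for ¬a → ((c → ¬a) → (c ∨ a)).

¬a → ((c → ¬a) → (c ∨ a))
⇔ ¬¬a ∨ ((c → ¬a) → (c ∨ a))
⇔ ¬¬a ∨ ¬(c → ¬a) ∨ c ∨ a
⇔ ¬¬a ∨ ¬(¬c ∨ ¬a) ∨ c ∨ a
⇔ a ∨ ¬(¬c ∨ ¬a) ∨ c ∨ a
⇔ a ∨ (¬¬c ∧ ¬¬a) ∨ c ∨ a
⇔ a ∨ (c ∧ ¬¬a) ∨ c ∨ a
⇔ a ∨ (c ∧ a) ∨ c ∨ a
⇔ (a ∨ c ∨ c ∨ a) ∧ (a ∨ a ∨ c ∨ a)
⇔ a ∨ c

a ∨ c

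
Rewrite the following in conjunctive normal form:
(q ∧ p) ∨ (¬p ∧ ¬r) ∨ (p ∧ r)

(q ∨ ¬p ∨ r) ∧ (p ∨ ¬r)

(q ∧ p) ∨ (¬p ∧ ¬r) ∨ (p ∧ r)
⇔ (q ∨ ¬p ∨ p) ∧ (q ∨ ¬p ∨ r) ∧ (q ∨ ¬r ∨ p) ∧ (q ∨ ¬r ∨ r) ∧ (p ∨ ¬p ∨ p) ∧ (p ∨ ¬p ∨ r) ∧ (p ∨ ¬r ∨ p) ∧ (p ∨ ¬r ∨ r)   — distribute ∨ over ∧
⇔ (q ∨ ¬p ∨ r) ∧ (p ∨ ¬r)   — simplify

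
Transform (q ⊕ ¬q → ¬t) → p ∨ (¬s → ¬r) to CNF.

t ∨ p ∨ s ∨ ¬r

(q ⊕ ¬q → ¬t) → p ∨ (¬s → ¬r)
≡ ¬(q ⊕ ¬q → ¬t) ∨ p ∨ (¬s → ¬r)   [eliminate →]
≡ ¬(¬(q ⊕ ¬q) ∨ ¬t) ∨ p ∨ (¬s → ¬r)   [eliminate →]
≡ ¬(¬((q ∨ ¬q) ∧ ¬(q ∧ ¬q)) ∨ ¬t) ∨ p ∨ (¬s → ¬r)   [expand ⊕]
≡ ¬(¬((q ∨ ¬q) ∧ ¬(q ∧ ¬q)) ∨ ¬t) ∨ p ∨ ¬¬s ∨ ¬r   [eliminate →]
≡ ¬¬((q ∨ ¬q) ∧ ¬(q ∧ ¬q)) ∧ ¬¬t ∨ p ∨ ¬¬s ∨ ¬r   [De Morgan]
≡ (q ∨ ¬q) ∧ ¬(q ∧ ¬q) ∧ ¬¬t ∨ p ∨ ¬¬s ∨ ¬r   [double negation]
≡ (q ∨ ¬q) ∧ (¬q ∨ ¬¬q) ∧ ¬¬t ∨ p ∨ ¬¬s ∨ ¬r   [De Morgan]
≡ (q ∨ ¬q) ∧ (¬q ∨ q) ∧ ¬¬t ∨ p ∨ ¬¬s ∨ ¬r   [double negation]
≡ (q ∨ ¬q) ∧ (¬q ∨ q) ∧ t ∨ p ∨ ¬¬s ∨ ¬r   [double negation]
≡ (q ∨ ¬q) ∧ (¬q ∨ q) ∧ t ∨ p ∨ s ∨ ¬r   [double negation]
≡ (q ∨ ¬q ∨ p ∨ s ∨ ¬r) ∧ (¬q ∨ q ∨ p ∨ s ∨ ¬r) ∧ (t ∨ p ∨ s ∨ ¬r)   [distribute ∨ over ∧]
≡ t ∨ p ∨ s ∨ ¬r   [simplify]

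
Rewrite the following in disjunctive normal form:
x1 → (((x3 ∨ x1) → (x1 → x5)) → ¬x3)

¬x1 ∨ (x1 ∧ ¬x5) ∨ ¬x3

x1 → (((x3 ∨ x1) → (x1 → x5)) → ¬x3)
≡ ¬x1 ∨ (((x3 ∨ x1) → (x1 → x5)) → ¬x3)   [eliminate →]
≡ ¬x1 ∨ ¬((x3 ∨ x1) → (x1 → x5)) ∨ ¬x3   [eliminate →]
≡ ¬x1 ∨ ¬(¬(x3 ∨ x1) ∨ (x1 → x5)) ∨ ¬x3   [eliminate →]
≡ ¬x1 ∨ ¬(¬(x3 ∨ x1) ∨ ¬x1 ∨ x5) ∨ ¬x3   [eliminate →]
≡ ¬x1 ∨ (¬¬(x3 ∨ x1) ∧ ¬¬x1 ∧ ¬x5) ∨ ¬x3   [De Morgan]
≡ ¬x1 ∨ ((x3 ∨ x1) ∧ ¬¬x1 ∧ ¬x5) ∨ ¬x3   [double negation]
≡ ¬x1 ∨ ((x3 ∨ x1) ∧ x1 ∧ ¬x5) ∨ ¬x3   [double negation]
≡ ¬x1 ∨ (x3 ∧ x1 ∧ ¬x5) ∨ (x1 ∧ x1 ∧ ¬x5) ∨ ¬x3   [distribute ∧ over ∨]
≡ ¬x1 ∨ (x1 ∧ ¬x5) ∨ ¬x3   [simplify]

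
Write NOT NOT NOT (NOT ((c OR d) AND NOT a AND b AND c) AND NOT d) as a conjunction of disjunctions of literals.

(c OR d) AND (NOT a OR d) AND (b OR d)

NOT NOT NOT (NOT ((c OR d) AND NOT a AND b AND c) AND NOT d)
≡ NOT (NOT ((c OR d) AND NOT a AND b AND c) AND NOT d)   [double negation]
≡ NOT NOT ((c OR d) AND NOT a AND b AND c) OR NOT NOT d   [De Morgan]
≡ ((c OR d) AND NOT a AND b AND c) OR NOT NOT d   [double negation]
≡ ((c OR d) AND NOT a AND b AND c) OR d   [double negation]
≡ (c OR d OR d) AND (NOT a OR d) AND (b OR d) AND (c OR d)   [distribute OR over AND]
≡ (c OR d) AND (NOT a OR d) AND (b OR d)   [simplify]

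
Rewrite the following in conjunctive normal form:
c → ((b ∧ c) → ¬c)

c → ((b ∧ c) → ¬c)
≡ ¬c ∨ ((b ∧ c) → ¬c)   [eliminate →]
≡ ¬c ∨ ¬(b ∧ c) ∨ ¬c   [eliminate →]
≡ ¬c ∨ ¬b ∨ ¬c ∨ ¬c   [De Morgan]
≡ ¬c ∨ ¬b   [simplify]

¬c ∨ ¬b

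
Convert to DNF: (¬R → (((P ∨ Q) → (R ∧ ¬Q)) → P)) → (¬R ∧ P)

(¬R ∧ ¬P ∧ ¬Q) ∨ (¬R ∧ P)

(¬R → (((P ∨ Q) → (R ∧ ¬Q)) → P)) → (¬R ∧ P)
≡ ¬(¬R → (((P ∨ Q) → (R ∧ ¬Q)) → P)) ∨ (¬R ∧ P)   — eliminate →
≡ ¬(¬¬R ∨ (((P ∨ Q) → (R ∧ ¬Q)) → P)) ∨ (¬R ∧ P)   — eliminate →
≡ ¬(¬¬R ∨ ¬((P ∨ Q) → (R ∧ ¬Q)) ∨ P) ∨ (¬R ∧ P)   — eliminate →
≡ ¬(¬¬R ∨ ¬(¬(P ∨ Q) ∨ (R ∧ ¬Q)) ∨ P) ∨ (¬R ∧ P)   — eliminate →
≡ (¬¬¬R ∧ ¬¬(¬(P ∨ Q) ∨ (R ∧ ¬Q)) ∧ ¬P) ∨ (¬R ∧ P)   — De Morgan
≡ (¬R ∧ ¬¬(¬(P ∨ Q) ∨ (R ∧ ¬Q)) ∧ ¬P) ∨ (¬R ∧ P)   — double negation
≡ (¬R ∧ (¬(P ∨ Q) ∨ (R ∧ ¬Q)) ∧ ¬P) ∨ (¬R ∧ P)   — double negation
≡ (¬R ∧ ((¬P ∧ ¬Q) ∨ (R ∧ ¬Q)) ∧ ¬P) ∨ (¬R ∧ P)   — De Morgan
≡ (¬R ∧ ¬P ∧ ¬Q ∧ ¬P) ∨ (¬R ∧ R ∧ ¬Q ∧ ¬P) ∨ (¬R ∧ P)   — distribute ∧ over ∨
≡ (¬R ∧ ¬P ∧ ¬Q) ∨ (¬R ∧ P)   — simplify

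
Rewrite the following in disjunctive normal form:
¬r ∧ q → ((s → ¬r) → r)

¬r ∧ q → ((s → ¬r) → r)
≡ ¬(¬r ∧ q) ∨ ((s → ¬r) → r)   [eliminate →]
≡ ¬(¬r ∧ q) ∨ ¬(s → ¬r) ∨ r   [eliminate →]
≡ ¬(¬r ∧ q) ∨ ¬(¬s ∨ ¬r) ∨ r   [eliminate →]
≡ ¬¬r ∨ ¬q ∨ ¬(¬s ∨ ¬r) ∨ r   [De Morgan]
≡ r ∨ ¬q ∨ ¬(¬s ∨ ¬r) ∨ r   [double negation]
≡ r ∨ ¬q ∨ ¬¬s ∧ ¬¬r ∨ r   [De Morgan]
≡ r ∨ ¬q ∨ s ∧ ¬¬r ∨ r   [double negation]
≡ r ∨ ¬q ∨ s ∧ r ∨ r   [double negation]
≡ r ∨ ¬q   [simplify]

r ∨ ¬q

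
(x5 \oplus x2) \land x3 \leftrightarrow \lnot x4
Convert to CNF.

(x5 \oplus x2) \land x3 \leftrightarrow \lnot x4
⇔ ((x5 \oplus x2) \land x3 \to \lnot x4) \land (\lnot x4 \to (x5 \oplus x2) \land x3)   [eliminate \leftrightarrow]
⇔ (\lnot ((x5 \oplus x2) \land x3) \lor \lnot x4) \land (\lnot x4 \to (x5 \oplus x2) \land x3)   [eliminate \to]
⇔ (\lnot ((x5 \lor x2) \land \lnot (x5 \land x2) \land x3) \lor \lnot x4) \land (\lnot x4 \to (x5 \oplus x2) \land x3)   [expand \oplus]
⇔ (\lnot ((x5 \lor x2) \land \lnot (x5 \land x2) \land x3) \lor \lnot x4) \land (\lnot \lnot x4 \lor (x5 \oplus x2) \land x3)   [eliminate \to]
⇔ (\lnot ((x5 \lor x2) \land \lnot (x5 \land x2) \land x3) \lor \lnot x4) \land (\lnot \lnot x4 \lor (x5 \lor x2) \land \lnot (x5 \land x2) \land x3)   [expand \oplus]
⇔ (\lnot (x5 \lor x2) \lor \lnot \lnot (x5 \land x2) \lor \lnot x3 \lor \lnot x4) \land (\lnot \lnot x4 \lor (x5 \lor x2) \land \lnot (x5 \land x2) \land x3)   [De Morgan]
⇔ (\lnot x5 \land \lnot x2 \lor \lnot \lnot (x5 \land x2) \lor \lnot x3 \lor \lnot x4) \land (\lnot \lnot x4 \lor (x5 \lor x2) \land \lnot (x5 \land x2) \land x3)   [De Morgan]
⇔ (\lnot x5 \land \lnot x2 \lor x5 \land x2 \lor \lnot x3 \lor \lnot x4) \land (\lnot \lnot x4 \lor (x5 \lor x2) \land \lnot (x5 \land x2) \land x3)   [double negation]
⇔ (\lnot x5 \land \lnot x2 \lor x5 \land x2 \lor \lnot x3 \lor \lnot x4) \land (x4 \lor (x5 \lor x2) \land \lnot (x5 \land x2) \land x3)   [double negation]
⇔ (\lnot x5 \land \lnot x2 \lor x5 \land x2 \lor \lnot x3 \lor \lnot x4) \land (x4 \lor (x5 \lor x2) \land (\lnot x5 \lor \lnot x2) \land x3)   [De Morgan]
⇔ (\lnot x5 \lor x5 \lor \lnot x3 \lor \lnot x4) \land (\lnot x5 \lor x2 \lor \lnot x3 \lor \lnot x4) \land (\lnot x2 \lor x5 \lor \lnot x3 \lor \lnot x4) \land (\lnot x2 \lor x2 \lor \lnot x3 \lor \lnot x4) \land (x4 \lor x5 \lor x2) \land (x4 \lor \lnot x5 \lor \lnot x2) \land (x4 \lor x3)   [distribute \lor over \land]
⇔ (\lnot x5 \lor x2 \lor \lnot x3 \lor \lnot x4) \land (\lnot x2 \lor x5 \lor \lnot x3 \lor \lnot x4) \land (x4 \lor x5 \lor x2) \land (x4 \lor \lnot x5 \lor \lnot x2) \land (x4 \lor x3)   [simplify]

(\lnot x5 \lor x2 \lor \lnot x3 \lor \lnot x4) \land (\lnot x2 \lor x5 \lor \lnot x3 \lor \lnot x4) \land (x4 \lor x5 \lor x2) \land (x4 \lor \lnot x5 \lor \lnot x2) \land (x4 \lor x3)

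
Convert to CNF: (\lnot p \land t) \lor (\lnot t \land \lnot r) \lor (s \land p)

(\lnot p \land t) \lor (\lnot t \land \lnot r) \lor (s \land p)
≡ (\lnot p \lor \lnot t \lor s) \land (\lnot p \lor \lnot t \lor p) \land (\lnot p \lor \lnot r \lor s) \land (\lnot p \lor \lnot r \lor p) \land (t \lor \lnot t \lor s) \land (t \lor \lnot t \lor p) \land (t \lor \lnot r \lor s) \land (t \lor \lnot r \lor p)   [distribute \lor over \land]
≡ (\lnot p \lor \lnot t \lor s) \land (\lnot p \lor \lnot r \lor s) \land (t \lor \lnot r \lor s) \land (t \lor \lnot r \lor p)   [simplify]

(\lnot p \lor \lnot t \lor s) \land (\lnot p \lor \lnot r \lor s) \land (t \lor \lnot r \lor s) \land (t \lor \lnot r \lor p)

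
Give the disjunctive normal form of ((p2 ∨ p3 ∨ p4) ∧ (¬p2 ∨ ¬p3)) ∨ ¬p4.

((p2 ∨ p3 ∨ p4) ∧ (¬p2 ∨ ¬p3)) ∨ ¬p4
≡ (p2 ∧ ¬p2) ∨ (p2 ∧ ¬p3) ∨ (p3 ∧ ¬p2) ∨ (p3 ∧ ¬p3) ∨ (p4 ∧ ¬p2) ∨ (p4 ∧ ¬p3) ∨ ¬p4   (distribute ∧ over ∨)
≡ (p2 ∧ ¬p3) ∨ (p3 ∧ ¬p2) ∨ (p4 ∧ ¬p2) ∨ (p4 ∧ ¬p3) ∨ ¬p4   (simplify)

(p2 ∧ ¬p3) ∨ (p3 ∧ ¬p2) ∨ (p4 ∧ ¬p2) ∨ (p4 ∧ ¬p3) ∨ ¬p4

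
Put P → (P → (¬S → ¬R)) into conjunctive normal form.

¬P ∨ S ∨ ¬R

P → (P → (¬S → ¬R))
≡ ¬P ∨ (P → (¬S → ¬R))   (eliminate →)
≡ ¬P ∨ ¬P ∨ (¬S → ¬R)   (eliminate →)
≡ ¬P ∨ ¬P ∨ ¬¬S ∨ ¬R   (eliminate →)
≡ ¬P ∨ ¬P ∨ S ∨ ¬R   (double negation)
≡ ¬P ∨ S ∨ ¬R   (simplify)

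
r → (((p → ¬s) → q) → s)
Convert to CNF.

¬r ∨ ¬q ∨ s

r → (((p → ¬s) → q) → s)
≡ ¬r ∨ (((p → ¬s) → q) → s)   [eliminate →]
≡ ¬r ∨ ¬((p → ¬s) → q) ∨ s   [eliminate →]
≡ ¬r ∨ ¬(¬(p → ¬s) ∨ q) ∨ s   [eliminate →]
≡ ¬r ∨ ¬(¬(¬p ∨ ¬s) ∨ q) ∨ s   [eliminate →]
≡ ¬r ∨ (¬¬(¬p ∨ ¬s) ∧ ¬q) ∨ s   [De Morgan]
≡ ¬r ∨ ((¬p ∨ ¬s) ∧ ¬q) ∨ s   [double negation]
≡ (¬r ∨ ¬p ∨ ¬s ∨ s) ∧ (¬r ∨ ¬q ∨ s)   [distribute ∨ over ∧]
≡ ¬r ∨ ¬q ∨ s   [simplify]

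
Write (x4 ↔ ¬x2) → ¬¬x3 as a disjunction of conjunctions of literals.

(x4 ↔ ¬x2) → ¬¬x3
≡ ¬(x4 ↔ ¬x2) ∨ ¬¬x3   [eliminate →]
≡ ¬((x4 → ¬x2) ∧ (¬x2 → x4)) ∨ ¬¬x3   [eliminate ↔]
≡ ¬((¬x4 ∨ ¬x2) ∧ (¬x2 → x4)) ∨ ¬¬x3   [eliminate →]
≡ ¬((¬x4 ∨ ¬x2) ∧ (¬¬x2 ∨ x4)) ∨ ¬¬x3   [eliminate →]
≡ ¬(¬x4 ∨ ¬x2) ∨ ¬(¬¬x2 ∨ x4) ∨ ¬¬x3   [De Morgan]
≡ (¬¬x4 ∧ ¬¬x2) ∨ ¬(¬¬x2 ∨ x4) ∨ ¬¬x3   [De Morgan]
≡ (x4 ∧ ¬¬x2) ∨ ¬(¬¬x2 ∨ x4) ∨ ¬¬x3   [double negation]
≡ (x4 ∧ x2) ∨ ¬(¬¬x2 ∨ x4) ∨ ¬¬x3   [double negation]
≡ (x4 ∧ x2) ∨ (¬¬¬x2 ∧ ¬x4) ∨ ¬¬x3   [De Morgan]
≡ (x4 ∧ x2) ∨ (¬x2 ∧ ¬x4) ∨ ¬¬x3   [double negation]
≡ (x4 ∧ x2) ∨ (¬x2 ∧ ¬x4) ∨ x3   [double negation]

(x4 ∧ x2) ∨ (¬x2 ∧ ¬x4) ∨ x3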